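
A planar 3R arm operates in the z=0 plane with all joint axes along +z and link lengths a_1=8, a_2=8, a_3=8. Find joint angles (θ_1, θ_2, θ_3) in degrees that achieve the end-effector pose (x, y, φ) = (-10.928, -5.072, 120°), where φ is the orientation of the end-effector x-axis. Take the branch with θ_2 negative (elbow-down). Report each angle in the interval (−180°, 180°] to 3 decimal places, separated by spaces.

-89.999 -59.999 -90.002

wrist centre = target − a_3·(cos φ, sin φ) = (-6.9280, -12.0002)
cos θ_2 = (192.0021−8²−8²)/(2·8·8) = 0.5000; θ_2 = -59.9989° (elbow-down)
β = atan2(-12.0002,-6.9280) = -119.9989°; ψ = atan2(-6.9281,12.0001) = -29.9995°
θ_1 = β − ψ = -89.9994°
θ_3 = φ − θ_1 − θ_2 = -90.0017° (wrapped to (-180°,180°])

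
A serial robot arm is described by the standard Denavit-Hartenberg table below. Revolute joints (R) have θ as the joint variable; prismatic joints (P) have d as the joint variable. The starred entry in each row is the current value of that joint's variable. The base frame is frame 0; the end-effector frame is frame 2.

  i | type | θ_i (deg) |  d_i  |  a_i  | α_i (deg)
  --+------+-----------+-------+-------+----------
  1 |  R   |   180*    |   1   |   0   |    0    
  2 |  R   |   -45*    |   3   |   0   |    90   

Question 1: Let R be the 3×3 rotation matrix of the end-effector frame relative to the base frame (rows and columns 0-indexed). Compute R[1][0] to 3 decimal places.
End-effector x-axis (col 0 of R) = (-0.7071,0.7071,0.0000)
R[1][0] = 0.7071

0.707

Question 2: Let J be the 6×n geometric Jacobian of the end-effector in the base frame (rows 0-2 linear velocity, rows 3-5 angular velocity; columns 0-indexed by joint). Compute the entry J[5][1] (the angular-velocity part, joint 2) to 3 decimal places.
1.000

axis z_1 = (0.0000,0.0000,1.0000); lever o_n−o_1 = (0.0000,0.0000,3.0000)
cross product → J_v[:, 1] = (0.0000,0.0000,0.0000)
J_ω[:, 1] = z_1
entry J[5][1] = 1.0000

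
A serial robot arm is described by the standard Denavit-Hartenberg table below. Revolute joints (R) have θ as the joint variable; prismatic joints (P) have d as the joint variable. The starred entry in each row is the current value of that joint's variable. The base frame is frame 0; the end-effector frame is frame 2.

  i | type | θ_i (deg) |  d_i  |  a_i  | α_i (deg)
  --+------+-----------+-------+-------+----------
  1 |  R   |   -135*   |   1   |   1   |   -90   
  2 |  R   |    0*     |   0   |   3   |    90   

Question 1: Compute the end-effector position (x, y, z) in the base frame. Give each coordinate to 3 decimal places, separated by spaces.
after link 1: o_1 = (-0.7071, -0.7071, 1.0000)
after link 2: o_2 = (-2.8284, -2.8284, 1.0000)

-2.828 -2.828 1.000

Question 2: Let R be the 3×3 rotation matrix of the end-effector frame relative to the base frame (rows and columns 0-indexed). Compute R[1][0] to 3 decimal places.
End-effector x-axis (col 0 of R) = (-0.7071,-0.7071,0.0000)
R[1][0] = -0.7071

-0.707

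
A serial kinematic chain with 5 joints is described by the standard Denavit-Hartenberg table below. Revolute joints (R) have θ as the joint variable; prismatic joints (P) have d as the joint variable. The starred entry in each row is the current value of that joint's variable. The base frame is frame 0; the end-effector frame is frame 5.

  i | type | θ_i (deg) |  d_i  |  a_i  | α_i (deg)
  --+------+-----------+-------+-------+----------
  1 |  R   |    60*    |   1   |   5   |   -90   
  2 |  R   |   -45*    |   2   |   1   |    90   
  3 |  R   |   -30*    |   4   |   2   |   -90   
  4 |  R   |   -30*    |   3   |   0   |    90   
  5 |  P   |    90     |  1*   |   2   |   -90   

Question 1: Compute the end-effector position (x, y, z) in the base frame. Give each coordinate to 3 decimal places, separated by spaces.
after link 1: o_1 = (2.5000, 4.3301, 1.0000)
after link 2: o_2 = (1.1215, 5.9425, 1.7071)
after link 3: o_3 = (1.1857, 4.0537, 5.7603)
after link 4: o_4 = (-0.5340, 6.2713, 6.8209)
after link 5: o_5 = (-2.3562, 7.0792, 7.8342)

-2.356 7.079 7.834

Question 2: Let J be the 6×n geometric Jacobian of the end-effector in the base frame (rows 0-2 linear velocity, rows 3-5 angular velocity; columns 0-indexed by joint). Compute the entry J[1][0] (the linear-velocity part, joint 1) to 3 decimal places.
axis z_0 = ẑ; lever o_n−o_0 = (-2.3562,7.0792,7.8342)
cross product → J_v[:, 0] = (-7.0792,-2.3562,0.0000)
J_ω[:, 0] = z_0
entry J[1][0] = -2.3562

-2.356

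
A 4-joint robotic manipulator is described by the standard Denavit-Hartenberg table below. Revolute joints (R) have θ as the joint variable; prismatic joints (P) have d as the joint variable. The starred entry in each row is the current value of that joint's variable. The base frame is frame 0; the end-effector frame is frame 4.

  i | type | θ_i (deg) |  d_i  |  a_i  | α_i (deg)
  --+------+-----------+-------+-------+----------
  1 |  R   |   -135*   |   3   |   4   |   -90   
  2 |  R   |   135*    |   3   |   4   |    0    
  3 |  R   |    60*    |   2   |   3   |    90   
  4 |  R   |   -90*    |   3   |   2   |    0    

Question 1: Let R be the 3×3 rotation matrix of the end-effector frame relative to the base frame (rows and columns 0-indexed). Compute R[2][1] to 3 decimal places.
End-effector y-axis (col 1 of R) = (0.6830,0.6830,0.2588)
R[2][1] = 0.2588

0.259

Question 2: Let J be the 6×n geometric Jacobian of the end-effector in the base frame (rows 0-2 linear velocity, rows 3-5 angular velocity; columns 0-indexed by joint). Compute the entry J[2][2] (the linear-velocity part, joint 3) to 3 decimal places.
3.674

axis z_2 = (0.7071,-0.7071,0.0000); lever o_n−o_2 = (2.5981,2.5981,-2.1213)
cross product → J_v[:, 2] = (1.5000,1.5000,3.6742)
J_ω[:, 2] = z_2
entry J[2][2] = 3.6742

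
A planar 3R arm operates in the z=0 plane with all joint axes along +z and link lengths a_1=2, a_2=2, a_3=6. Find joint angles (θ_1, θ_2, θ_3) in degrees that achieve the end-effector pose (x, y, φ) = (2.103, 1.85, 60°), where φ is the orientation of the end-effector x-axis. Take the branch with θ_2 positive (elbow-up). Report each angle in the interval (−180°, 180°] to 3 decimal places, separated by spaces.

wrist centre = target − a_3·(cos φ, sin φ) = (-0.8970, -3.3462)
cos θ_2 = (12.0013−2²−2²)/(2·2·2) = 0.5002; θ_2 = 59.9889° (elbow-up)
β = atan2(-3.3462,-0.8970) = -105.0064°; ψ = atan2(1.7319,3.0003) = 29.9944°
θ_1 = β − ψ = -135.0008°
θ_3 = φ − θ_1 − θ_2 = 135.0120° (wrapped to (-180°,180°])

-135.001 59.989 135.012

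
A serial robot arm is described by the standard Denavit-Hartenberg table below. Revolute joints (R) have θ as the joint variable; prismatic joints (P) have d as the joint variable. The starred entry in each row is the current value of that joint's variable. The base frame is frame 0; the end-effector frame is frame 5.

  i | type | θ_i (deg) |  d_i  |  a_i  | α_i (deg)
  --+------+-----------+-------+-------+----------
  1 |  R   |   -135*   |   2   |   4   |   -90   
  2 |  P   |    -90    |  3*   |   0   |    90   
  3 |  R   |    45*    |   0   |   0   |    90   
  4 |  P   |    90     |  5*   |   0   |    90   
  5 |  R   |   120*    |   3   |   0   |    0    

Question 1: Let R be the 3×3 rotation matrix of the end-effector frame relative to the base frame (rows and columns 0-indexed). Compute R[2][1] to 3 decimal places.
End-effector y-axis (col 1 of R) = (-0.3624,-0.8624,-0.3536)
R[2][1] = -0.3536

-0.354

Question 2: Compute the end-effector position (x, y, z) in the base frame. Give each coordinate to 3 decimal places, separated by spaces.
after link 1: o_1 = (-2.8284, -2.8284, 2.0000)
after link 2: o_2 = (-0.7071, -4.9497, 2.0000)
after link 3: o_3 = (-0.7071, -4.9497, 2.0000)
after link 4: o_4 = (-3.2071, -2.4497, 5.5355)
after link 5: o_5 = (-1.7071, -3.9497, 7.6569)

-1.707 -3.950 7.657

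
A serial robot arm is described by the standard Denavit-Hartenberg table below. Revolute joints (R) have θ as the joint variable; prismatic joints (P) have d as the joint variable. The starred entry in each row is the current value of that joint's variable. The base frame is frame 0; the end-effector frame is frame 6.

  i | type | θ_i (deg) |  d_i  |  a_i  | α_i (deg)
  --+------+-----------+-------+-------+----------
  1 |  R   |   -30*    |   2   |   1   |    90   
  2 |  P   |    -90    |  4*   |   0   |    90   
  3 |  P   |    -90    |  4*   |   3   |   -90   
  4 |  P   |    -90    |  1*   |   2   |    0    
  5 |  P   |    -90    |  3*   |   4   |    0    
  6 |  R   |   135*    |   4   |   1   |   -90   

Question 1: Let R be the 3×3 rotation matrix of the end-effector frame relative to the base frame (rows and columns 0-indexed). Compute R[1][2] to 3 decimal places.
End-effector z-axis (col 2 of R) = (0.9659,0.2588,-0.0000)
R[1][2] = 0.2588

0.259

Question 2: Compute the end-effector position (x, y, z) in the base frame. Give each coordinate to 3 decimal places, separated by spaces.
after link 1: o_1 = (0.8660, -0.5000, 2.0000)
after link 2: o_2 = (-1.1340, -3.9641, 2.0000)
after link 3: o_3 = (-3.0981, 0.6340, 2.0000)
after link 4: o_4 = (-4.8301, 1.6340, 1.0000)
after link 5: o_5 = (-6.8301, -1.8301, -2.0000)
after link 6: o_6 = (-7.0889, -0.8642, -6.0000)

-7.089 -0.864 -6.000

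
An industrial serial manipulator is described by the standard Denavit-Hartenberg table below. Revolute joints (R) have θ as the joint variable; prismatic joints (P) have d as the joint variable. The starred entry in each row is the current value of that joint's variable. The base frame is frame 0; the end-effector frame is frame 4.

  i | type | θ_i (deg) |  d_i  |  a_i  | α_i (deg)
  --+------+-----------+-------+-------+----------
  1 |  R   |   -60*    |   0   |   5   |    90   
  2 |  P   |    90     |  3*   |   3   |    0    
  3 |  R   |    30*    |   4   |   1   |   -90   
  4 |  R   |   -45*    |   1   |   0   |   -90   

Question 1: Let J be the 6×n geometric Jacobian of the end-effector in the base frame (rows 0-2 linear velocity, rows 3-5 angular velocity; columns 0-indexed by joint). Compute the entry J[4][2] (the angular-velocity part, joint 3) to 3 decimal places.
axis z_2 = (-0.8660,-0.5000,0.0000); lever o_n−o_2 = (-4.1471,-0.8170,0.3660)
cross product → J_v[:, 2] = (-0.1830,0.3170,-1.3660)
J_ω[:, 2] = z_2
entry J[4][2] = -0.5000

-0.500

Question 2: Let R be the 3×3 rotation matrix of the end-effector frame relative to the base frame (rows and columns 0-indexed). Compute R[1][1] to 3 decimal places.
-0.750

End-effector y-axis (col 1 of R) = (0.4330,-0.7500,0.5000)
R[1][1] = -0.7500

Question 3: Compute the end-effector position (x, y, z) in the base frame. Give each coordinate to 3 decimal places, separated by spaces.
after link 1: o_1 = (2.5000, -4.3301, 0.0000)
after link 2: o_2 = (-0.0981, -5.8301, 3.0000)
after link 3: o_3 = (-3.8122, -7.3971, 3.8660)
after link 4: o_4 = (-4.2452, -6.6471, 3.3660)

-4.245 -6.647 3.366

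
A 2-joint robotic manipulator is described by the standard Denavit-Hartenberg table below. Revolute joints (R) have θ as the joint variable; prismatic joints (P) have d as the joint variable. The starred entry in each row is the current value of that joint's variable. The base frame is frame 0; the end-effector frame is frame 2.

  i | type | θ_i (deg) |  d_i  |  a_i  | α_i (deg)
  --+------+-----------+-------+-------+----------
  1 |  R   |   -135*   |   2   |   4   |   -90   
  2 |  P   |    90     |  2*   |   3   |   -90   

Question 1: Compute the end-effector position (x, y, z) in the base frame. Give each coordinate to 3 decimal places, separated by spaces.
-1.414 -4.243 -1.000

after link 1: o_1 = (-2.8284, -2.8284, 2.0000)
after link 2: o_2 = (-1.4142, -4.2426, -1.0000)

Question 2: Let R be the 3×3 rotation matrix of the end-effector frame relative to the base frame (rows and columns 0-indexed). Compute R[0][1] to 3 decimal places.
-0.707

End-effector y-axis (col 1 of R) = (-0.7071,0.7071,-0.0000)
R[0][1] = -0.7071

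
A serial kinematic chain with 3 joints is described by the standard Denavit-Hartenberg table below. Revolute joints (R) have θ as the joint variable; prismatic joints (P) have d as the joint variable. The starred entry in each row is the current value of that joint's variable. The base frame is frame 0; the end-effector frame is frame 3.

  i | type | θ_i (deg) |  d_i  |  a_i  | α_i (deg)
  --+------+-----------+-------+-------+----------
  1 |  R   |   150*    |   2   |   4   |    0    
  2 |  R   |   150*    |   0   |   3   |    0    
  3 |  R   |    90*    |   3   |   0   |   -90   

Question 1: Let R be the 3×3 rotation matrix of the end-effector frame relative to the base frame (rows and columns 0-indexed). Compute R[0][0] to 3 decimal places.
0.866

End-effector x-axis (col 0 of R) = (0.8660,0.5000,0.0000)
R[0][0] = 0.8660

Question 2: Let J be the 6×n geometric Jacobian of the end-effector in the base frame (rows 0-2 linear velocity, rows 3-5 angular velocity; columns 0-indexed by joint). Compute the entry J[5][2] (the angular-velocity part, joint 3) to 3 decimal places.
axis z_2 = (0.0000,0.0000,1.0000); lever o_n−o_2 = (0.0000,0.0000,3.0000)
cross product → J_v[:, 2] = (0.0000,0.0000,0.0000)
J_ω[:, 2] = z_2
entry J[5][2] = 1.0000

1.000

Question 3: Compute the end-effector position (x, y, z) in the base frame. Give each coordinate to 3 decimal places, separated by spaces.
after link 1: o_1 = (-3.4641, 2.0000, 2.0000)
after link 2: o_2 = (-1.9641, -0.5981, 2.0000)
after link 3: o_3 = (-1.9641, -0.5981, 5.0000)

-1.964 -0.598 5.000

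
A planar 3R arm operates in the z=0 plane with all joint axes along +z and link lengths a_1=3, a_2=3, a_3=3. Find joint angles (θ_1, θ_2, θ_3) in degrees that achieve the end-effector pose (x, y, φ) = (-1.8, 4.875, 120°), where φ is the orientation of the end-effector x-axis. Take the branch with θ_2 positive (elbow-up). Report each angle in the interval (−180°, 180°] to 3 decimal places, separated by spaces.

wrist centre = target − a_3·(cos φ, sin φ) = (-0.3000, 2.2769)
cos θ_2 = (5.2744−3²−3²)/(2·3·3) = -0.7070; θ_2 = 134.9896° (elbow-up)
β = atan2(2.2769,-0.3000) = 97.5059°; ψ = atan2(2.1217,0.8791) = 67.4948°
θ_1 = β − ψ = 30.0111°
θ_3 = φ − θ_1 − θ_2 = -45.0007° (wrapped to (-180°,180°])

30.011 134.990 -45.001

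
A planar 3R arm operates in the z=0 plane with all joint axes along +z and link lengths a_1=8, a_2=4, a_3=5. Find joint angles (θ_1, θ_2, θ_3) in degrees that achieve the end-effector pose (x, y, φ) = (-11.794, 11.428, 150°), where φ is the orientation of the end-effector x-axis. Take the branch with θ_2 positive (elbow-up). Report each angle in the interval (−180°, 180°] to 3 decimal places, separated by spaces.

119.996 30.013 -0.008

wrist centre = target − a_3·(cos φ, sin φ) = (-7.4639, 8.9280)
cos θ_2 = (135.4186−8²−4²)/(2·8·4) = 0.8659; θ_2 = 30.0126° (elbow-up)
β = atan2(8.9280,-7.4639) = 129.8959°; ψ = atan2(2.0008,11.4637) = 9.9002°
θ_1 = β − ψ = 119.9957°
θ_3 = φ − θ_1 − θ_2 = -0.0083° (wrapped to (-180°,180°])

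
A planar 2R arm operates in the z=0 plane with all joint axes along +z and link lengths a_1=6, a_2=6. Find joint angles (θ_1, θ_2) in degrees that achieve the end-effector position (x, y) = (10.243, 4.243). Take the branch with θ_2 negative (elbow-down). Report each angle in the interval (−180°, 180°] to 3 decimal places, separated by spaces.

cos θ_2 = (122.9221−6²−6²)/(2·6·6) = 0.7073; θ_2 = -44.9883° (elbow-down)
β = atan2(4.2430,10.2430) = 22.5010°; ψ = atan2(-4.2418,10.2435) = -22.4941°
θ_1 = β − ψ = 44.9951°

44.995 -44.988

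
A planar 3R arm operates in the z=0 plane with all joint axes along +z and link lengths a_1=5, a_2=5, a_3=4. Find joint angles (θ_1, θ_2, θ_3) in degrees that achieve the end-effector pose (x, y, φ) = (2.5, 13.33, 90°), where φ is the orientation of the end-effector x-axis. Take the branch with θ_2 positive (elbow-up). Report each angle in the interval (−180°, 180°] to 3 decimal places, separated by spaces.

59.997 30.005 -0.003

wrist centre = target − a_3·(cos φ, sin φ) = (2.5000, 9.3300)
cos θ_2 = (93.2989−5²−5²)/(2·5·5) = 0.8660; θ_2 = 30.0054° (elbow-up)
β = atan2(9.3300,2.5000) = 74.9998°; ψ = atan2(2.5004,9.3299) = 15.0027°
θ_1 = β − ψ = 59.9971°
θ_3 = φ − θ_1 − θ_2 = -0.0025° (wrapped to (-180°,180°])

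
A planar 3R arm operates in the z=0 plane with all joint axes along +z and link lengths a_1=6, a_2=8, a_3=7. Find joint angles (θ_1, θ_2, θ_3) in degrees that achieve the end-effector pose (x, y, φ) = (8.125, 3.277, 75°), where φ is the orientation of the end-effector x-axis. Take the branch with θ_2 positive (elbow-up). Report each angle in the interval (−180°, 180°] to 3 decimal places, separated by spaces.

-102.794 120.001 57.793

wrist centre = target − a_3·(cos φ, sin φ) = (6.3133, -3.4845)
cos θ_2 = (51.9989−6²−8²)/(2·6·8) = -0.5000; θ_2 = 120.0007° (elbow-up)
β = atan2(-3.4845,6.3133) = -28.8956°; ψ = atan2(6.9282,1.9999) = 73.8984°
θ_1 = β − ψ = -102.7941°
θ_3 = φ − θ_1 − θ_2 = 57.7933° (wrapped to (-180°,180°])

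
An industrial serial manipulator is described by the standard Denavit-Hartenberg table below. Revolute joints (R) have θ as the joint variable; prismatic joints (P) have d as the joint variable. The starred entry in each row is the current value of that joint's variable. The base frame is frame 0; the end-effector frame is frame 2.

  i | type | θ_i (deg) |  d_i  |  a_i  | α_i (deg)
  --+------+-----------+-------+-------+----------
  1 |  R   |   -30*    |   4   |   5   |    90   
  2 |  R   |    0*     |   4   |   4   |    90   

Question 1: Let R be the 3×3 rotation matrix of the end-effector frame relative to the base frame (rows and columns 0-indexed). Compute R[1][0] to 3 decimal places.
End-effector x-axis (col 0 of R) = (0.8660,-0.5000,0.0000)
R[1][0] = -0.5000

-0.500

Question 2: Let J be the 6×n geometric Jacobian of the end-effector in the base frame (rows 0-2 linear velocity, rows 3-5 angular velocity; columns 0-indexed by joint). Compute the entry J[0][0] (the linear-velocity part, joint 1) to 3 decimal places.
7.964

axis z_0 = ẑ; lever o_n−o_0 = (5.7942,-7.9641,4.0000)
cross product → J_v[:, 0] = (7.9641,5.7942,-0.0000)
J_ω[:, 0] = z_0
entry J[0][0] = 7.9641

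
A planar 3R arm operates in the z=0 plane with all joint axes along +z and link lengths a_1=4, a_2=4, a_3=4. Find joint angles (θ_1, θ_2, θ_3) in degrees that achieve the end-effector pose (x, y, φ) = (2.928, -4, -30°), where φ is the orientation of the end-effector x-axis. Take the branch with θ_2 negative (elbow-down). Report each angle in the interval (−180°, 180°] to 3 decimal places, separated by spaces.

-30.006 -149.999 150.005

wrist centre = target − a_3·(cos φ, sin φ) = (-0.5361, -2.0000)
cos θ_2 = (4.2874−4²−4²)/(2·4·4) = -0.8660; θ_2 = -149.9992° (elbow-down)
β = atan2(-2.0000,-0.5361) = -105.0054°; ψ = atan2(-2.0000,0.5359) = -74.9996°
θ_1 = β − ψ = -30.0058°
θ_3 = φ − θ_1 − θ_2 = 150.0050° (wrapped to (-180°,180°])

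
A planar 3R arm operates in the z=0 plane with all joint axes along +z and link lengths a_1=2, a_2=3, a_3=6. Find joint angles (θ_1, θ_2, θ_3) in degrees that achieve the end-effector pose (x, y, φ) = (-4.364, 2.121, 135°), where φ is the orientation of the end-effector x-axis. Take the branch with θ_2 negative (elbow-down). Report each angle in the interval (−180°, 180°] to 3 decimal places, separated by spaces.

-0.010 -134.991 -89.999

wrist centre = target − a_3·(cos φ, sin φ) = (-0.1214, -2.1216)
cos θ_2 = (4.5161−2²−3²)/(2·2·3) = -0.7070; θ_2 = -134.9908° (elbow-down)
β = atan2(-2.1216,-0.1214) = -93.2738°; ψ = atan2(-2.1217,-0.1210) = -93.2635°
θ_1 = β − ψ = -0.0103°
θ_3 = φ − θ_1 − θ_2 = -89.9989° (wrapped to (-180°,180°])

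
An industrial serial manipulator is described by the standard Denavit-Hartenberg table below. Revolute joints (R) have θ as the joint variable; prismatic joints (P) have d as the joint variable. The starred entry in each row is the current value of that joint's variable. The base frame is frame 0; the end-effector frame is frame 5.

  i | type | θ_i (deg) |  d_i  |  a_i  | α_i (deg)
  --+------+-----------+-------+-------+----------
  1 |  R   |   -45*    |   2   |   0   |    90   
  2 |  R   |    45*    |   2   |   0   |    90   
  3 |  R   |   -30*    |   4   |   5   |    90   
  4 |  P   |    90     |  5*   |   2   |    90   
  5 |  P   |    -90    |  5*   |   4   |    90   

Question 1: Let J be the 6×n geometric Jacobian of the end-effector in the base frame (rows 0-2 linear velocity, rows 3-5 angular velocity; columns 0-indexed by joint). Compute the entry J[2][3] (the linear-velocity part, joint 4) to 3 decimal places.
prismatic axis z_3 = (0.3624,0.8624,-0.3536)
J_v[:, 3] = z_3; J_ω[:, 3] = (0,0,0)
entry J[2][3] = -0.3536

-0.354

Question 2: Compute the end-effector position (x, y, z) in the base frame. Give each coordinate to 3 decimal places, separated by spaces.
9.814 -4.346 3.528

after link 1: o_1 = (0.0000, 0.0000, 2.0000)
after link 2: o_2 = (-1.4142, -1.4142, 2.0000)
after link 3: o_3 = (4.5186, -3.8115, 2.2334)
after link 4: o_4 = (7.3305, -0.4996, -0.9485)
after link 5: o_5 = (9.8138, -4.3464, 3.5275)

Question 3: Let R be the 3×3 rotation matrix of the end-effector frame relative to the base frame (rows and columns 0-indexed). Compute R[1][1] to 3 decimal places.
End-effector y-axis (col 1 of R) = (0.7866,-0.0795,0.6124)
R[1][1] = -0.0795

-0.079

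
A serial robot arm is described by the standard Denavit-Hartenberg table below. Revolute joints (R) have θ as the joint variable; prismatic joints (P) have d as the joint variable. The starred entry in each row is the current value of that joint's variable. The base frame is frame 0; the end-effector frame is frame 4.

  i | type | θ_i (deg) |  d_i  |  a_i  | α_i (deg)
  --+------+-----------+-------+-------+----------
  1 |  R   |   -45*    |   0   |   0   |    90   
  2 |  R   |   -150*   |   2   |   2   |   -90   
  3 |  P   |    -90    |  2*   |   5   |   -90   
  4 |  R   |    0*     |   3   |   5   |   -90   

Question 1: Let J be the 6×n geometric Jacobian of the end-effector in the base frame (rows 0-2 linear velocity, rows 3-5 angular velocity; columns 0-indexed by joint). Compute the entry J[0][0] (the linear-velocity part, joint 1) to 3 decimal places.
6.131

axis z_0 = ẑ; lever o_n−o_0 = (-10.8400,-6.1305,-4.2321)
cross product → J_v[:, 0] = (6.1305,-10.8400,0.0000)
J_ω[:, 0] = z_0
entry J[0][0] = 6.1305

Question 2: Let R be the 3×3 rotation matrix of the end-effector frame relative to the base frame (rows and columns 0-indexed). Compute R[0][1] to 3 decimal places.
0.612

End-effector y-axis (col 1 of R) = (0.6124,-0.6124,0.5000)
R[0][1] = 0.6124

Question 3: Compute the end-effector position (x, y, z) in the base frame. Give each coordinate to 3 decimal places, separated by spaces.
after link 1: o_1 = (0.0000, 0.0000, 0.0000)
after link 2: o_2 = (-2.6390, -0.1895, -1.0000)
after link 3: o_3 = (-5.4674, -4.4321, -2.7321)
after link 4: o_4 = (-10.8400, -6.1305, -4.2321)

-10.840 -6.131 -4.232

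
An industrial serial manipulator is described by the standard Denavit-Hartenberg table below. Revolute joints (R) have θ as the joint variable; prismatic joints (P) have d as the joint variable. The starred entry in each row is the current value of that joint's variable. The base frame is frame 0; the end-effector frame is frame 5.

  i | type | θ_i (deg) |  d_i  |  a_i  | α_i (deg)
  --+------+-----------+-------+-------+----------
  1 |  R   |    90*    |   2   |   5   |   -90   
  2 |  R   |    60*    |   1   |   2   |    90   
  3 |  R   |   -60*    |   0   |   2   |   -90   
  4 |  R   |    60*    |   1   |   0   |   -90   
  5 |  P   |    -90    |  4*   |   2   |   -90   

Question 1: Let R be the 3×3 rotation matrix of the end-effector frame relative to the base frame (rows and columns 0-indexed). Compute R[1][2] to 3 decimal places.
End-effector z-axis (col 2 of R) = (0.4330,-0.6250,-0.6495)
R[1][2] = -0.6250

-0.625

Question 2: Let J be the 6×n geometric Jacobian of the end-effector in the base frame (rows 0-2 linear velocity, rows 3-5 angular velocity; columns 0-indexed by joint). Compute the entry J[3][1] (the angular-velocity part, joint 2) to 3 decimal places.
-1.000

axis z_1 = (-1.0000,0.0000,0.0000); lever o_n−o_1 = (-3.7679,0.2010,-4.3481)
cross product → J_v[:, 1] = (-0.0000,-4.3481,-0.2010)
J_ω[:, 1] = z_1
entry J[3][1] = -1.0000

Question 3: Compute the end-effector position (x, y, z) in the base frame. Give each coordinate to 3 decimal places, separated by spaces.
-3.768 5.201 -2.348

after link 1: o_1 = (0.0000, 5.0000, 2.0000)
after link 2: o_2 = (-1.0000, 6.0000, 0.2679)
after link 3: o_3 = (0.7321, 6.5000, -0.5981)
after link 4: o_4 = (0.2321, 6.9330, -1.3481)
after link 5: o_5 = (-3.7679, 5.2010, -2.3481)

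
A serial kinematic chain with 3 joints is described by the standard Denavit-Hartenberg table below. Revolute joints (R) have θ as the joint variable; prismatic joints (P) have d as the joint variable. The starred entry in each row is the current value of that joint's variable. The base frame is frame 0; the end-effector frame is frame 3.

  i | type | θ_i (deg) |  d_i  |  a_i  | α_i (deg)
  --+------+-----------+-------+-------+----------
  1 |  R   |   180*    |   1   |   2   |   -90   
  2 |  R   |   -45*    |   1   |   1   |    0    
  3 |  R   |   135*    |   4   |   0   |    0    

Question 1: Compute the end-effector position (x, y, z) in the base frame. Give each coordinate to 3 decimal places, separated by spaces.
-2.707 -5.000 1.707

after link 1: o_1 = (-2.0000, 0.0000, 1.0000)
after link 2: o_2 = (-2.7071, -1.0000, 1.7071)
after link 3: o_3 = (-2.7071, -5.0000, 1.7071)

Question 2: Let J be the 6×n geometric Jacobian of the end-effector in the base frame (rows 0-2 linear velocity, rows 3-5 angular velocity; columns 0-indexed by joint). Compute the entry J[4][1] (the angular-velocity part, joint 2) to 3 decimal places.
axis z_1 = (-0.0000,-1.0000,0.0000); lever o_n−o_1 = (-0.7071,-5.0000,0.7071)
cross product → J_v[:, 1] = (-0.7071,0.0000,-0.7071)
J_ω[:, 1] = z_1
entry J[4][1] = -1.0000

-1.000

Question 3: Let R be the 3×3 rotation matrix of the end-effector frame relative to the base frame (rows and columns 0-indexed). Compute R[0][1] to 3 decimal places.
1.000

End-effector y-axis (col 1 of R) = (1.0000,-0.0000,0.0000)
R[0][1] = 1.0000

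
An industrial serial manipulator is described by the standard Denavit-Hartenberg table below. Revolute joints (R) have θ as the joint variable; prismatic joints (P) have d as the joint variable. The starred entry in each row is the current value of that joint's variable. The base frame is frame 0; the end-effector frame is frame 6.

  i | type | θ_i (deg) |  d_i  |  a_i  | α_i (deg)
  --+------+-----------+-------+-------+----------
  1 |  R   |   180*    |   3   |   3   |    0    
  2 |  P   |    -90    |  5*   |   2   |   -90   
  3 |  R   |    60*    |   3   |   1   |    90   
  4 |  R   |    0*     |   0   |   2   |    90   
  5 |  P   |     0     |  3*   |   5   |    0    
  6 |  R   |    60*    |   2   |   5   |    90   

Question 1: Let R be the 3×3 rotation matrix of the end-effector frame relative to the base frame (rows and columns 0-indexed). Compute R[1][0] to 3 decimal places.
End-effector x-axis (col 0 of R) = (-0.0000,1.0000,0.0000)
R[1][0] = 1.0000

1.000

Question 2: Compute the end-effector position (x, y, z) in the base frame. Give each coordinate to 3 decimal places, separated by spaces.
after link 1: o_1 = (-3.0000, 0.0000, 3.0000)
after link 2: o_2 = (-3.0000, 2.0000, 8.0000)
after link 3: o_3 = (-6.0000, 2.5000, 7.1340)
after link 4: o_4 = (-6.0000, 3.5000, 5.4019)
after link 5: o_5 = (-3.0000, 6.0000, 1.0718)
after link 6: o_6 = (-1.0000, 11.0000, 1.0718)

-1.000 11.000 1.072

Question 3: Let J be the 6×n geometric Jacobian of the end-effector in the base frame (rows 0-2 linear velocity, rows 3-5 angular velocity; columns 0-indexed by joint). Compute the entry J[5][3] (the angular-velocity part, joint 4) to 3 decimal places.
axis z_3 = (0.0000,0.8660,0.5000); lever o_n−o_3 = (5.0000,8.5000,-6.0622)
cross product → J_v[:, 3] = (-9.5000,2.5000,-4.3301)
J_ω[:, 3] = z_3
entry J[5][3] = 0.5000

0.500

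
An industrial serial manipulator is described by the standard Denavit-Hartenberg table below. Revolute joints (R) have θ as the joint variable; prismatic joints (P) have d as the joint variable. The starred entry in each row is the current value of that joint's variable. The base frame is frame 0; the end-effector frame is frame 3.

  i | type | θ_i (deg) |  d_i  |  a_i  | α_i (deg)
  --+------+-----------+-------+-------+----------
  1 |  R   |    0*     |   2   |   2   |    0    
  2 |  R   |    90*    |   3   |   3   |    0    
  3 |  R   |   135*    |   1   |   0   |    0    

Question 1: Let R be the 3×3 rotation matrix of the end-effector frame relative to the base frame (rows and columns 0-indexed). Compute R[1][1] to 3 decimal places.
-0.707

End-effector y-axis (col 1 of R) = (0.7071,-0.7071,0.0000)
R[1][1] = -0.7071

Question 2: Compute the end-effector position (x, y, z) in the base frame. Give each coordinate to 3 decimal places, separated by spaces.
2.000 3.000 6.000

after link 1: o_1 = (2.0000, 0.0000, 2.0000)
after link 2: o_2 = (2.0000, 3.0000, 5.0000)
after link 3: o_3 = (2.0000, 3.0000, 6.0000)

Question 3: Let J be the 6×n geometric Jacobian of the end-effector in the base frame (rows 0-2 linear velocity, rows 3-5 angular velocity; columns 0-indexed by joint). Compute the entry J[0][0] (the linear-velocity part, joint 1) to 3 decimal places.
axis z_0 = ẑ; lever o_n−o_0 = (2.0000,3.0000,6.0000)
cross product → J_v[:, 0] = (-3.0000,2.0000,0.0000)
J_ω[:, 0] = z_0
entry J[0][0] = -3.0000

-3.000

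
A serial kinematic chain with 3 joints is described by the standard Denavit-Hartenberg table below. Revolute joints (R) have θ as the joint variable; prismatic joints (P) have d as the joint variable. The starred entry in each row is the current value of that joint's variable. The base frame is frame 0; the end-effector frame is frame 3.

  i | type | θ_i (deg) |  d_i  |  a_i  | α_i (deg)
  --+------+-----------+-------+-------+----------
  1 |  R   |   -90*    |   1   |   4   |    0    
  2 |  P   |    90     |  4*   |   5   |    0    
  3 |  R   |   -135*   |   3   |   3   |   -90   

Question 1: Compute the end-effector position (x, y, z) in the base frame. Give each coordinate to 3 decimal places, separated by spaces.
after link 1: o_1 = (0.0000, -4.0000, 1.0000)
after link 2: o_2 = (5.0000, -4.0000, 5.0000)
after link 3: o_3 = (2.8787, -6.1213, 8.0000)

2.879 -6.121 8.000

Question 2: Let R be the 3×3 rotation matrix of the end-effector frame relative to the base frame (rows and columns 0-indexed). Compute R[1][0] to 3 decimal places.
-0.707

End-effector x-axis (col 0 of R) = (-0.7071,-0.7071,0.0000)
R[1][0] = -0.7071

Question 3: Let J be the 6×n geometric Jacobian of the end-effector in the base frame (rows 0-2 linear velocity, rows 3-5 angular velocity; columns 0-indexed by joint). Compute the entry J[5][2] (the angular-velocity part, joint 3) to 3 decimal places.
axis z_2 = (0.0000,0.0000,1.0000); lever o_n−o_2 = (-2.1213,-2.1213,3.0000)
cross product → J_v[:, 2] = (2.1213,-2.1213,0.0000)
J_ω[:, 2] = z_2
entry J[5][2] = 1.0000

1.000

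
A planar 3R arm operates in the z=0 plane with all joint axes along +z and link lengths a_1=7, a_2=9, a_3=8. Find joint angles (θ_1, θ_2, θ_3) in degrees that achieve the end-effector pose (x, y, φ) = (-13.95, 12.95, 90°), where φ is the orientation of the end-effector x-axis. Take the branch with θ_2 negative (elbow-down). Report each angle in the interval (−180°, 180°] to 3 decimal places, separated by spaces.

-174.076 -44.994 -50.930

wrist centre = target − a_3·(cos φ, sin φ) = (-13.9500, 4.9500)
cos θ_2 = (219.1050−7²−9²)/(2·7·9) = 0.7072; θ_2 = -44.9939° (elbow-down)
β = atan2(4.9500,-13.9500) = 160.4633°; ψ = atan2(-6.3633,13.3646) = -25.4604°
θ_1 = β − ψ = 185.9238°
θ_3 = φ − θ_1 − θ_2 = -50.9299° (wrapped to (-180°,180°])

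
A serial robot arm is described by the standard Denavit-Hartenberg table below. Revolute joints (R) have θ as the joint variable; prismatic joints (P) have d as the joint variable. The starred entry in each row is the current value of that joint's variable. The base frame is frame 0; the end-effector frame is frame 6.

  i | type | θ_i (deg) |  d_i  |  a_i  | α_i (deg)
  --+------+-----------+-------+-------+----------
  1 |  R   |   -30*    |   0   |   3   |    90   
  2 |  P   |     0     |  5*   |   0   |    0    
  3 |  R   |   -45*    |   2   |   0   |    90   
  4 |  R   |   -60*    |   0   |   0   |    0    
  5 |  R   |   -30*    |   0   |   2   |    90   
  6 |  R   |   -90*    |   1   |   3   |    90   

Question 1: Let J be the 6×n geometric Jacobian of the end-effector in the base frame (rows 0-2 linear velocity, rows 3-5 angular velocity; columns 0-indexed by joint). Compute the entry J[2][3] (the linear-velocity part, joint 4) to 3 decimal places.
-1.414

axis z_3 = (-0.6124,0.3536,-0.7071); lever o_n−o_3 = (2.2247,1.0249,2.8284)
cross product → J_v[:, 3] = (1.7247,0.1589,-1.4142)
J_ω[:, 3] = z_3
entry J[2][3] = -1.4142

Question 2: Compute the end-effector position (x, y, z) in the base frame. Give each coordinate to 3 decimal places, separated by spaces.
1.323 -6.537 2.828

after link 1: o_1 = (2.5981, -1.5000, 0.0000)
after link 2: o_2 = (0.0981, -5.8301, 0.0000)
after link 3: o_3 = (-0.9019, -7.5622, 0.0000)
after link 4: o_4 = (-0.9019, -7.5622, 0.0000)
after link 5: o_5 = (0.0981, -5.8301, -0.0000)
after link 6: o_6 = (1.3228, -6.5372, 2.8284)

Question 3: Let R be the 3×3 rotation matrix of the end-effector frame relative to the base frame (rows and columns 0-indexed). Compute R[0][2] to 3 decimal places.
End-effector z-axis (col 2 of R) = (-0.5000,-0.8660,0.0000)
R[0][2] = -0.5000

-0.500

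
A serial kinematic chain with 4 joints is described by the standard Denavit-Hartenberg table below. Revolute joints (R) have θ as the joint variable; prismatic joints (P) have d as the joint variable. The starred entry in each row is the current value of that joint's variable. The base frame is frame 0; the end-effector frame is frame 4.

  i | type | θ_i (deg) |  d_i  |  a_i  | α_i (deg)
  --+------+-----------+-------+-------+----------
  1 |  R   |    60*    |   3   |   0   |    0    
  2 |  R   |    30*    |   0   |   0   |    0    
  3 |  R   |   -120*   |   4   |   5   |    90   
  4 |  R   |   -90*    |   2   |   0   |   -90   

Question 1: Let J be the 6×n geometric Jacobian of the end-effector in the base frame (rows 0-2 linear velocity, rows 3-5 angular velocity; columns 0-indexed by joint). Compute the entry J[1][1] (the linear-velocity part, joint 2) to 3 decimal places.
3.330

axis z_1 = (0.0000,0.0000,1.0000); lever o_n−o_1 = (3.3301,-4.2321,4.0000)
cross product → J_v[:, 1] = (4.2321,3.3301,-0.0000)
J_ω[:, 1] = z_1
entry J[1][1] = 3.3301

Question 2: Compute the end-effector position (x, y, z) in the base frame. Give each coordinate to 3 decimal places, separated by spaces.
after link 1: o_1 = (0.0000, 0.0000, 3.0000)
after link 2: o_2 = (0.0000, 0.0000, 3.0000)
after link 3: o_3 = (4.3301, -2.5000, 7.0000)
after link 4: o_4 = (3.3301, -4.2321, 7.0000)

3.330 -4.232 7.000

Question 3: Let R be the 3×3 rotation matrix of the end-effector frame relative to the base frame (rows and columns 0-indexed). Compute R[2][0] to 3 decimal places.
End-effector x-axis (col 0 of R) = (0.0000,-0.0000,-1.0000)
R[2][0] = -1.0000

-1.000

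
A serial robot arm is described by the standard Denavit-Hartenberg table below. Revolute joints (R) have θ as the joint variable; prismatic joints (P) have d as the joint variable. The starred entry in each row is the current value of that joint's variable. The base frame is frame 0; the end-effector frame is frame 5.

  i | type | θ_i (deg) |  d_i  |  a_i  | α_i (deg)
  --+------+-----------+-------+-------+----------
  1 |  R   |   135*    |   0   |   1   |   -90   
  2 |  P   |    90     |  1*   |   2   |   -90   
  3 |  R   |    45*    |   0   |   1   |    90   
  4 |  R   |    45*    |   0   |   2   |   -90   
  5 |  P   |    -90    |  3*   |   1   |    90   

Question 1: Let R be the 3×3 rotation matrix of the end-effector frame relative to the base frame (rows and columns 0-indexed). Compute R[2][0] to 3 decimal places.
-0.707

End-effector x-axis (col 0 of R) = (-0.5000,-0.5000,-0.7071)
R[2][0] = -0.7071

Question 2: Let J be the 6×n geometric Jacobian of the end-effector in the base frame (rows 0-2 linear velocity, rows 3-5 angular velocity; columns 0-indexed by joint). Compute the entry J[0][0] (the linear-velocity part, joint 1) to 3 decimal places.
2.854

axis z_0 = ẑ; lever o_n−o_0 = (0.7322,-2.8536,-2.9142)
cross product → J_v[:, 0] = (2.8536,0.7322,-0.0000)
J_ω[:, 0] = z_0
entry J[0][0] = 2.8536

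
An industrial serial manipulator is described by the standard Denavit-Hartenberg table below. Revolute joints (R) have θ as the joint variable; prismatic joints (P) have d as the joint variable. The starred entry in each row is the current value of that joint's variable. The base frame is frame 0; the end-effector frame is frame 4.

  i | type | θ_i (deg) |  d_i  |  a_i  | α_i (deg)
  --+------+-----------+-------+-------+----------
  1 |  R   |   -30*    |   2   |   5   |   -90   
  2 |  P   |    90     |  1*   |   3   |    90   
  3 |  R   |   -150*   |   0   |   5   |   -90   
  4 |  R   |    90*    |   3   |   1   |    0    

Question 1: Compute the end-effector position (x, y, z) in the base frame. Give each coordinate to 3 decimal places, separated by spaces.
1.415 -5.549 1.830

after link 1: o_1 = (4.3301, -2.5000, 2.0000)
after link 2: o_2 = (4.8301, -1.6340, -1.0000)
after link 3: o_3 = (3.5801, -3.7990, 3.3301)
after link 4: o_4 = (1.4151, -5.5490, 1.8301)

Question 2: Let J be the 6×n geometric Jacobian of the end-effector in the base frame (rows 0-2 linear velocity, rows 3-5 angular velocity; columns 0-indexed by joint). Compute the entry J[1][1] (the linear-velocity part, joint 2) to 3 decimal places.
prismatic axis z_1 = (0.5000,0.8660,0.0000)
J_v[:, 1] = z_1; J_ω[:, 1] = (0,0,0)
entry J[1][1] = 0.8660

0.866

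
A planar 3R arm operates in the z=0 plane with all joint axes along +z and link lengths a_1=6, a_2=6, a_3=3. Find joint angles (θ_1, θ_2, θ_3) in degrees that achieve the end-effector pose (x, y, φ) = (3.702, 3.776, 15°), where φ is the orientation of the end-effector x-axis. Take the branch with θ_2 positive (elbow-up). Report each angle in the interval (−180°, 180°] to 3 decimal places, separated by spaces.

wrist centre = target − a_3·(cos φ, sin φ) = (0.8042, 2.9995)
cos θ_2 = (9.6440−6²−6²)/(2·6·6) = -0.8661; θ_2 = 150.0034° (elbow-up)
β = atan2(2.9995,0.8042) = 74.9911°; ψ = atan2(2.9997,0.8037) = 75.0017°
θ_1 = β − ψ = -0.0106°
θ_3 = φ − θ_1 − θ_2 = -134.9928° (wrapped to (-180°,180°])

-0.011 150.003 -134.993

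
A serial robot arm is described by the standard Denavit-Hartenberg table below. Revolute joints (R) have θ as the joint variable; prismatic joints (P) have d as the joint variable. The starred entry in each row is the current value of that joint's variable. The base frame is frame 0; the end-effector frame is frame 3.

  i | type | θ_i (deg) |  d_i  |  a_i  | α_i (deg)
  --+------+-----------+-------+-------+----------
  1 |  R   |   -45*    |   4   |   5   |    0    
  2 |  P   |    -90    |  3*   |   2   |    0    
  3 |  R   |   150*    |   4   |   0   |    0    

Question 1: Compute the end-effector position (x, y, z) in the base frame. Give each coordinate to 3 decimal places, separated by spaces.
after link 1: o_1 = (3.5355, -3.5355, 4.0000)
after link 2: o_2 = (2.1213, -4.9497, 7.0000)
after link 3: o_3 = (2.1213, -4.9497, 11.0000)

2.121 -4.950 11.000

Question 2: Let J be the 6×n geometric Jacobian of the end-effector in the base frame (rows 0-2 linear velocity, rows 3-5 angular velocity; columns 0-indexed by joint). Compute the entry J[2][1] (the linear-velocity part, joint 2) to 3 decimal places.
prismatic axis z_1 = (0.0000,0.0000,1.0000)
J_v[:, 1] = z_1; J_ω[:, 1] = (0,0,0)
entry J[2][1] = 1.0000

1.000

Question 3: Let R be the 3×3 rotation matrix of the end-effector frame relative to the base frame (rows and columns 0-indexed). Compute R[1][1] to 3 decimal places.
End-effector y-axis (col 1 of R) = (-0.2588,0.9659,0.0000)
R[1][1] = 0.9659

0.966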